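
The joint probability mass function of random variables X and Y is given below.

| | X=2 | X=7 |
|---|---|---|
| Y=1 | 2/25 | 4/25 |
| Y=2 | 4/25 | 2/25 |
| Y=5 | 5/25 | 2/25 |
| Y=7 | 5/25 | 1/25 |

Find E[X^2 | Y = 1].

P(Y = 1) = 6/25.
Σ X^2·P over the event = 4·(2/25) + 49·(4/25) = 204/25.
E[X^2 | Y = 1] = (204/25) / (6/25) = 34.

34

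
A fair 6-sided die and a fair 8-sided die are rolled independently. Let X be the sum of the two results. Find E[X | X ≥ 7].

P(X ≥ 7) = 11/16.
Σ over the event: 7·1/8 + 8·1/8 + 9·1/8 + 10·5/48 + 11·1/12 + 12·1/16 + 13·1/24 + 14·1/48 = 157/24.
E[X | X ≥ 7] = (157/24) / (11/16) = 314/33.

314/33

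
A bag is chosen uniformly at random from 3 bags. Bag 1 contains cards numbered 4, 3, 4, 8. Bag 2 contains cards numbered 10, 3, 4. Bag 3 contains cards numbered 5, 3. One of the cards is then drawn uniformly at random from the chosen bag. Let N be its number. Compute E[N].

E[N | bag 1] = (4+3+4+8)/4 = 19/4.
E[N | bag 2] = (10+3+4)/3 = 17/3.
E[N | bag 3] = (5+3)/2 = 4.
E[N] = (1/3)·(19/4) + (1/3)·(17/3) + (1/3)·(4) = 173/36.

173/36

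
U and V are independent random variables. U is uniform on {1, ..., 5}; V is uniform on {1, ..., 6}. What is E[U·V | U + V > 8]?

Outcomes with U + V > 8: (3,6), (4,5), (4,6), (5,4), (5,5), (5,6), each with probability 1/30.
E[U·V | U + V > 8] = (18 + 20 + 24 + 20 + 25 + 30) / 6 = 137/6.

137/6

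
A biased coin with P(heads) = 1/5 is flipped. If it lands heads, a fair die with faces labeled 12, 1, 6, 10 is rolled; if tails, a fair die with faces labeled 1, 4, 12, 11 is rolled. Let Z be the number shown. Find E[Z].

141/20

E[Z | heads] = (12+1+6+10)/4 = 29/4.
E[Z | tails] = (1+4+12+11)/4 = 7.
By the law of total expectation,
E[Z] = (1/5)·(29/4) + (4/5)·(7) = 141/20.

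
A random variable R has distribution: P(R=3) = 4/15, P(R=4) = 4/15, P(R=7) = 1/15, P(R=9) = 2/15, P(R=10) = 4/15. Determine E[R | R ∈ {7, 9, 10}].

65/7

P(R ∈ {7, 9, 10}) = 7/15.
Σ over the event: 7·1/15 + 9·2/15 + 10·4/15 = 13/3.
E[R | R ∈ {7, 9, 10}] = (13/3) / (7/15) = 65/7.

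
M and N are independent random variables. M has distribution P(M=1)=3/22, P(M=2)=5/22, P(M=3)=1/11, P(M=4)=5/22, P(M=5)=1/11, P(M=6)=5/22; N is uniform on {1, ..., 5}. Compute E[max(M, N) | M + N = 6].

71/17

P(M + N = 6) = 17/110.
Summing max(M,N)·P(x,y) over outcomes with M + N = 6 gives 71/110.
E[max(M, N) | M + N = 6] = (71/110) / (17/110) = 71/17.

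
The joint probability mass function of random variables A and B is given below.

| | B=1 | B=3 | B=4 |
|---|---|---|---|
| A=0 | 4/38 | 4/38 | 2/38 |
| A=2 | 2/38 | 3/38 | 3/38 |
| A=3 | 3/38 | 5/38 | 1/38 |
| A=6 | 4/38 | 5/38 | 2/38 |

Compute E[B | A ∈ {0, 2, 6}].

P(A ∈ {0, 2, 6}) = 29/38.
Summing B·P(A=x,B=y) over the conditioning event gives 37/19.
E[B | A ∈ {0, 2, 6}] = (37/19) / (29/38) = 74/29.

74/29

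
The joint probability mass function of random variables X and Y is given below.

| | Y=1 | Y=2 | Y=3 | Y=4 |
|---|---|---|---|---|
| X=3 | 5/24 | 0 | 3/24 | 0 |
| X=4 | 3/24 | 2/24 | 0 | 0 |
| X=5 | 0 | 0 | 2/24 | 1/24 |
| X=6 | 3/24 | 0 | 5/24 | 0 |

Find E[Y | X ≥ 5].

28/11

P(X ≥ 5) = 11/24.
Σ Y·P over the event = 3·(2/24) + 4·(1/24) + 1·(3/24) + 3·(5/24) = 7/6.
E[Y | X ≥ 5] = (7/6) / (11/24) = 28/11.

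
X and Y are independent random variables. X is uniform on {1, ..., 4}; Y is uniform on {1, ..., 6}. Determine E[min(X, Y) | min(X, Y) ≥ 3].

27/8

Outcomes with min(X, Y) ≥ 3: (3,3), (3,4), (3,5), (3,6), (4,3), (4,4), (4,5), (4,6), each with probability 1/24.
E[min(X, Y) | min(X, Y) ≥ 3] = (3 + 3 + 3 + 3 + 3 + 4 + 4 + 4) / 8 = 27/8.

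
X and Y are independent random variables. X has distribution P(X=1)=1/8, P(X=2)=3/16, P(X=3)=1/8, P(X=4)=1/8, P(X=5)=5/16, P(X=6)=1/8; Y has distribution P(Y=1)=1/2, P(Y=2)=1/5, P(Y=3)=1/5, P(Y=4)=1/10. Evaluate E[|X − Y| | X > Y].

P(X > Y) = 117/160.
Summing |X−Y|·P(x,y) over outcomes with X > Y gives 159/80.
E[|X − Y| | X > Y] = (159/80) / (117/160) = 106/39.

106/39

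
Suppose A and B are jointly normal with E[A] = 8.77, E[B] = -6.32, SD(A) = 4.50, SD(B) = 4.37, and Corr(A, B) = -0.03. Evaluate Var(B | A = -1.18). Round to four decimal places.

Var(B | A=x) = (1 − ρ²)·σ_B².
Var(B | A=-1.18) = (4.37)²·(1 − (-0.03)²) = 19.0969·0.9991 = 19.0797.

19.0797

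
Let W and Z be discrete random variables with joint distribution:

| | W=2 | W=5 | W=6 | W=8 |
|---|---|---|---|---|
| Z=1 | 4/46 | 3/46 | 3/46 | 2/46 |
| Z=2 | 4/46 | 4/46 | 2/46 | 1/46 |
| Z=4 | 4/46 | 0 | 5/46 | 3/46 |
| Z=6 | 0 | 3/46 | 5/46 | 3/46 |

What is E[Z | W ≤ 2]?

7/3

P(W ≤ 2) = 6/23.
Σ Z·P over the event = 1·(4/46) + 2·(4/46) + 4·(4/46) = 14/23.
E[Z | W ≤ 2] = (14/23) / (6/23) = 7/3.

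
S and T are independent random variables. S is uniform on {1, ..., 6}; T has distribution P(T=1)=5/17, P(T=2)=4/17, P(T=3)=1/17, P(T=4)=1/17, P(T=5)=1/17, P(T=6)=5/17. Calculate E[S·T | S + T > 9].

529/18

P(S + T > 9) = 3/17.
Summing ST·P(x,y) over outcomes with S + T > 9 gives 529/102.
E[S·T | S + T > 9] = (529/102) / (3/17) = 529/18.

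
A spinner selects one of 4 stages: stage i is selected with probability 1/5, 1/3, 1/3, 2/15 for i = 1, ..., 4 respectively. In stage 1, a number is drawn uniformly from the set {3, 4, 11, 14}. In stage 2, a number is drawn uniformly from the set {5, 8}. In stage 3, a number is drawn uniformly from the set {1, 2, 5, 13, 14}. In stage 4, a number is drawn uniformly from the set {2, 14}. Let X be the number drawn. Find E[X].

E[X | stage 1] = (3+4+11+14)/4 = 8.
E[X | stage 2] = (5+8)/2 = 13/2.
E[X | stage 3] = (1+2+5+13+14)/5 = 7.
E[X | stage 4] = (2+14)/2 = 8.
By the law of total expectation,
E[X] = (1/5)·(8) + (1/3)·(13/2) + (1/3)·(7) + (2/15)·(8) = 43/6.

43/6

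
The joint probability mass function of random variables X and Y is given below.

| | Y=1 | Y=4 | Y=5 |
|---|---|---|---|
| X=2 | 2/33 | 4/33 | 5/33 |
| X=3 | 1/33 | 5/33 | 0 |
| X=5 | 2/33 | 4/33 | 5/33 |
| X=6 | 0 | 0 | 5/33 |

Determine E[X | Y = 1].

P(Y = 1) = 5/33.
Σ X·P over the event = 2·(2/33) + 3·(1/33) + 5·(2/33) = 17/33.
E[X | Y = 1] = (17/33) / (5/33) = 17/5.

17/5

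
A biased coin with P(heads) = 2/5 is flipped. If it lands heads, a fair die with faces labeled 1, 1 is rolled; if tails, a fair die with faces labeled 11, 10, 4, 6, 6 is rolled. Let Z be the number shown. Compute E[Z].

E[Z | heads] = (1+1)/2 = 1.
E[Z | tails] = (11+10+4+6+6)/5 = 37/5.
E[Z] = (2/5)·(1) + (3/5)·(37/5) = 121/25.

121/25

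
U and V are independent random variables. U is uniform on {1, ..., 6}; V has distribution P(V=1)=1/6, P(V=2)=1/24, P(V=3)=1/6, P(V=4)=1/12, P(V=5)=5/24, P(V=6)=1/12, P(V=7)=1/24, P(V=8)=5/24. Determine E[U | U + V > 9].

215/47

P(U + V > 9) = 47/144.
Summing U·P(x,y) over outcomes with U + V > 9 gives 215/144.
E[U | U + V > 9] = (215/144) / (47/144) = 215/47.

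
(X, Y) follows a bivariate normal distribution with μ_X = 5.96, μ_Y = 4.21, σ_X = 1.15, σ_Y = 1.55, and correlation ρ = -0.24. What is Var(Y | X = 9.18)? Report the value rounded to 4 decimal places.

2.2641

For a bivariate normal, Var(Y | X=x) = σ_Y²(1 − ρ²).
Var(Y | X=9.18) = (1.55)²·(1 − (-0.24)²) = 2.4025·0.9424 = 2.2641.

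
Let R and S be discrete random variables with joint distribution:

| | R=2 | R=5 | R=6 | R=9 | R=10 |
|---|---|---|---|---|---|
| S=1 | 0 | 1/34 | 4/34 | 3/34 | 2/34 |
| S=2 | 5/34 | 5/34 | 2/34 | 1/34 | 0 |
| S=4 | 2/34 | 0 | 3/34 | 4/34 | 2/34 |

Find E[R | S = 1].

P(S = 1) = 5/17.
Σ R·P over the event = 5·(1/34) + 6·(4/34) + 9·(3/34) + 10·(2/34) = 38/17.
E[R | S = 1] = (38/17) / (5/17) = 38/5.

38/5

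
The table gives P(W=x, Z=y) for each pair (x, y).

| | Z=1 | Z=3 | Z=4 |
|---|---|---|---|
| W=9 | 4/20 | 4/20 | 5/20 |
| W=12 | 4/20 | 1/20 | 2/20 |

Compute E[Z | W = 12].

15/7

P(W = 12) = 7/20.
Σ Z·P over the event = 1·(4/20) + 3·(1/20) + 4·(2/20) = 3/4.
E[Z | W = 12] = (3/4) / (7/20) = 15/7.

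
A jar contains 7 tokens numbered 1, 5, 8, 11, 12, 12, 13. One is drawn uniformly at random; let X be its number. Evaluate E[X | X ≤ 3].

P(X ≤ 3) = 1/7.
Σ over the event: 1·1/7 = 1/7.
E[X | X ≤ 3] = (1/7) / (1/7) = 1.

1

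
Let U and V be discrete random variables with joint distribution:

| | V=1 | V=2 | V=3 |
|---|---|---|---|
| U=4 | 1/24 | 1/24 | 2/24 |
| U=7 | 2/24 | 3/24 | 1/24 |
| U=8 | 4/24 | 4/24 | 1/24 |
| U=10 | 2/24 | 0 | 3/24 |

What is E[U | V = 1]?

P(V = 1) = 3/8.
Σ U·P over the event = 4·(1/24) + 7·(2/24) + 8·(4/24) + 10·(2/24) = 35/12.
E[U | V = 1] = (35/12) / (3/8) = 70/9.

70/9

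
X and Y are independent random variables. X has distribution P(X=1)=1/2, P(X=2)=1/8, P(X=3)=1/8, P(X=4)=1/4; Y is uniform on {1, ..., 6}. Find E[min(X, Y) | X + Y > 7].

P(X + Y > 7) = 3/16.
Summing min(X,Y)·P(x,y) over outcomes with X + Y > 7 gives 2/3.
E[min(X, Y) | X + Y > 7] = (2/3) / (3/16) = 32/9.

32/9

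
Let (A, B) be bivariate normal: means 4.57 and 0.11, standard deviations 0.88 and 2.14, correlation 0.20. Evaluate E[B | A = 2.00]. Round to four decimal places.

-1.1400

For a bivariate normal, E[B | A=x] = μ_B + ρ·(σ_B/σ_A)·(x − μ_A).
E[B | A=2.00] = 0.11 + (0.20)·(2.14/0.88)·(2.00 − (4.57)) = 0.11 + (0.486364)·(-2.57) = -1.1400.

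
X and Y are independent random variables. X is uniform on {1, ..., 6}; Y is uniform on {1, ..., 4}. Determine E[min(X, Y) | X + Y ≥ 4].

P(X + Y ≥ 4) = 7/8.
Summing min(X,Y)·P(x,y) over outcomes with X + Y ≥ 4 gives 47/24.
E[min(X, Y) | X + Y ≥ 4] = (47/24) / (7/8) = 47/21.

47/21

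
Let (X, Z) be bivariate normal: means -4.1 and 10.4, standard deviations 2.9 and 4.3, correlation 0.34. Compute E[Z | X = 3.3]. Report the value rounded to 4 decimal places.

14.1306

E[Z | X=x] = μ_Z + ρ(σ_Z/σ_X)(x − μ_X) for jointly normal variables.
E[Z | X=3.3] = 10.4 + (0.34)·(4.3/2.9)·(3.3 − (-4.1)) = 10.4 + (0.50414)·(7.4) = 14.1306.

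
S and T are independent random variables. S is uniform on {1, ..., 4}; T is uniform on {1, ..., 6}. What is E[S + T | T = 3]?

Outcomes with T = 3: (1,3), (2,3), (3,3), (4,3), each with probability 1/24.
E[S + T | T = 3] = (4 + 5 + 6 + 7) / 4 = 11/2.

11/2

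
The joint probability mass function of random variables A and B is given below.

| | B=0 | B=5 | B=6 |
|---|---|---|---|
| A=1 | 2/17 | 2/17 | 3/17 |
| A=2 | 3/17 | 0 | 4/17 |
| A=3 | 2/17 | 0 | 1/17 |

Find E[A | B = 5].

1

P(B = 5) = 2/17.
Σ A·P over the event = 1·(2/17) = 2/17.
E[A | B = 5] = (2/17) / (2/17) = 1.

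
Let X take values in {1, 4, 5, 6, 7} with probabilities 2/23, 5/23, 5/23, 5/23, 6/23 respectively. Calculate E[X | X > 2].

P(X > 2) = 21/23.
Σ over the event: 4·5/23 + 5·5/23 + 6·5/23 + 7·6/23 = 117/23.
E[X | X > 2] = (117/23) / (21/23) = 39/7.

39/7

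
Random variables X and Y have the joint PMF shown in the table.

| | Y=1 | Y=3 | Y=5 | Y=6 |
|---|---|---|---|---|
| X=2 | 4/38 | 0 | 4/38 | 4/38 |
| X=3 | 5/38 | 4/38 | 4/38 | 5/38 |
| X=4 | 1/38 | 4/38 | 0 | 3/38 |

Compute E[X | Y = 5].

P(Y = 5) = 4/19.
Σ X·P over the event = 2·(4/38) + 3·(4/38) = 10/19.
E[X | Y = 5] = (10/19) / (4/19) = 5/2.

5/2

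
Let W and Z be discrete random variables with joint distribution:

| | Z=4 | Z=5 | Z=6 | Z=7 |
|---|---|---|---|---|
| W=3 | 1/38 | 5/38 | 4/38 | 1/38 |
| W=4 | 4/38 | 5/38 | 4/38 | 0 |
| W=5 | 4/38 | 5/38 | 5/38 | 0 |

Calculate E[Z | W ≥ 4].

P(W ≥ 4) = 27/38.
Summing Z·P(W=x,Z=y) over the conditioning event gives 68/19.
E[Z | W ≥ 4] = (68/19) / (27/38) = 136/27.

136/27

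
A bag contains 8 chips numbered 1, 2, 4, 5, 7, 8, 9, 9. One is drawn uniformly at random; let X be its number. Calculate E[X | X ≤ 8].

9/2

P(X ≤ 8) = 3/4.
Σ over the event: 1·1/8 + 2·1/8 + 4·1/8 + 5·1/8 + 7·1/8 + 8·1/8 = 27/8.
E[X | X ≤ 8] = (27/8) / (3/4) = 9/2.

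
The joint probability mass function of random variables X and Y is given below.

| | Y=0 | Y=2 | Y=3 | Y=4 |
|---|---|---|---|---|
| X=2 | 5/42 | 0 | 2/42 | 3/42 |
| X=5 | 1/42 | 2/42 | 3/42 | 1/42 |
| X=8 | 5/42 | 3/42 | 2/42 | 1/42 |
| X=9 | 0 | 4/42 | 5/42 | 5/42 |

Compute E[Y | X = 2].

9/5

P(X = 2) = 5/21.
Σ Y·P over the event = 0·(5/42) + 3·(2/42) + 4·(3/42) = 3/7.
E[Y | X = 2] = (3/7) / (5/21) = 9/5.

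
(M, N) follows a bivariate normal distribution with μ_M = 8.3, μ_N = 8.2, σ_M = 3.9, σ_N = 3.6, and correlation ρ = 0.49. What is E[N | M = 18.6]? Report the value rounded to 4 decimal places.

12.8588

E[N | M=x] = μ_N + ρ(σ_N/σ_M)(x − μ_M) for jointly normal variables.
E[N | M=18.6] = 8.2 + (0.49)·(3.6/3.9)·(18.6 − (8.3)) = 8.2 + (0.45231)·(10.3) = 12.8588.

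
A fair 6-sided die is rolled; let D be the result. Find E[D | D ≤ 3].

Given D ≤ 3, D is equally likely to be any of {1, 2, 3}.
E[D | D ≤ 3] = (1 + 2 + 3) / 3 = 2.

2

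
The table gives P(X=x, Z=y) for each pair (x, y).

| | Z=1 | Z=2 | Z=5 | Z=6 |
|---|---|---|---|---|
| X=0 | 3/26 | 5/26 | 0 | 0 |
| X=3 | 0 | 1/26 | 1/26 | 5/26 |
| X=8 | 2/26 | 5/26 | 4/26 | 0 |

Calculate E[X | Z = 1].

P(Z = 1) = 5/26.
Σ X·P over the event = 0·(3/26) + 8·(2/26) = 8/13.
E[X | Z = 1] = (8/13) / (5/26) = 16/5.

16/5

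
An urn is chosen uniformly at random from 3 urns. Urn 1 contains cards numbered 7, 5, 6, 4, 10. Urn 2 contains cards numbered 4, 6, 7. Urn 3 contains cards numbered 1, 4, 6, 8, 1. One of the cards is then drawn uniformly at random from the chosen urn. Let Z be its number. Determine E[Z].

E[Z | urn 1] = (7+5+6+4+10)/5 = 32/5.
E[Z | urn 2] = (4+6+7)/3 = 17/3.
E[Z | urn 3] = (1+4+6+8+1)/5 = 4.
By the law of total expectation,
E[Z] = (1/3)·(32/5) + (1/3)·(17/3) + (1/3)·(4) = 241/45.

241/45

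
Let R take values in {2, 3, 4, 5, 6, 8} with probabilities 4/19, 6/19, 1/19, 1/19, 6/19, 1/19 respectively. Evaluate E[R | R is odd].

P(R is odd) = 7/19.
Σ over the event: 3·6/19 + 5·1/19 = 23/19.
E[R | R is odd] = (23/19) / (7/19) = 23/7.

23/7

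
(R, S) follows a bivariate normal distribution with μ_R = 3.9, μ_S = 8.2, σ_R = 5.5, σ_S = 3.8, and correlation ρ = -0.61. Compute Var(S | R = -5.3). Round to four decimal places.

The conditional variance in a bivariate normal is σ_S²(1 − ρ²), independent of x.
Var(S | R=-5.3) = (3.8)²·(1 − (-0.61)²) = 14.44·0.6279 = 9.0669.

9.0669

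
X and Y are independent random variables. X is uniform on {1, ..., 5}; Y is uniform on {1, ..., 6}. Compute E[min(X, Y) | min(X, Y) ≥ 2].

3

P(min(X, Y) ≥ 2) = 2/3.
Summing min(X,Y)·P(x,y) over outcomes with min(X, Y) ≥ 2 gives 2.
E[min(X, Y) | min(X, Y) ≥ 2] = (2) / (2/3) = 3.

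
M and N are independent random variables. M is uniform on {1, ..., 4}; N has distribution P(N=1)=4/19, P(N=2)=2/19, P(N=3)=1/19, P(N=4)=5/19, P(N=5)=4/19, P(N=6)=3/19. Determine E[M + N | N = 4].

P(N = 4) = 5/19.
Summing (M+N)·P(x,y) over outcomes with N = 4 gives 65/38.
E[M + N | N = 4] = (65/38) / (5/19) = 13/2.

13/2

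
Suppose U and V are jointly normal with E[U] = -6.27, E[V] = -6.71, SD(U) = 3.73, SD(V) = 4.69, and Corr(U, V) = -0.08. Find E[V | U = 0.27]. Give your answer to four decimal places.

For a bivariate normal, E[V | U=x] = μ_V + ρ·(σ_V/σ_U)·(x − μ_U).
E[V | U=0.27] = -6.71 + (-0.08)·(4.69/3.73)·(0.27 − (-6.27)) = -6.71 + (-0.10059)·(6.54) = -7.3679.

-7.3679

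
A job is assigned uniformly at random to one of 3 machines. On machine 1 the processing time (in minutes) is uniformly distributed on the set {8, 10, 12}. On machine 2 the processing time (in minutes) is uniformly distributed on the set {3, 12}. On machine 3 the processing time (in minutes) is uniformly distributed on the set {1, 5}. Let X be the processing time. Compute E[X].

41/6

E[X | machine 1] = (8+10+12)/3 = 10.
E[X | machine 2] = (3+12)/2 = 15/2.
E[X | machine 3] = (1+5)/2 = 3.
By the law of total expectation,
E[X] = (1/3)·(10) + (1/3)·(15/2) + (1/3)·(3) = 41/6.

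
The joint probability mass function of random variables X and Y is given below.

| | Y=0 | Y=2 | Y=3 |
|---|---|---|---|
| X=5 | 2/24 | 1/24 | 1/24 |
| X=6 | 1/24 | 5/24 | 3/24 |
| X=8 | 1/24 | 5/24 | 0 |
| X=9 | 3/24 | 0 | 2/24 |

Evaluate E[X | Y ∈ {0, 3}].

P(Y ∈ {0, 3}) = 13/24.
Σ X·P over the event = 5·(2/24) + 5·(1/24) + 6·(1/24) + 6·(3/24) + 8·(1/24) + 9·(3/24) + 9·(2/24) = 23/6.
E[X | Y ∈ {0, 3}] = (23/6) / (13/24) = 92/13.

92/13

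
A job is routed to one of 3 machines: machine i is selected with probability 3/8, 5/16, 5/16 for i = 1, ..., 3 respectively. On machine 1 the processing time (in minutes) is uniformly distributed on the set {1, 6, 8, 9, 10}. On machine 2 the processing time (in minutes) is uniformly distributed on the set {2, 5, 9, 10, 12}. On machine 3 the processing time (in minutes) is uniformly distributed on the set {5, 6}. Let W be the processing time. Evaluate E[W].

E[W | machine 1] = (1+6+8+9+10)/5 = 34/5.
E[W | machine 2] = (2+5+9+10+12)/5 = 38/5.
E[W | machine 3] = (5+6)/2 = 11/2.
E[W] = (3/8)·(34/5) + (5/16)·(38/5) + (5/16)·(11/2) = 1063/160.

1063/160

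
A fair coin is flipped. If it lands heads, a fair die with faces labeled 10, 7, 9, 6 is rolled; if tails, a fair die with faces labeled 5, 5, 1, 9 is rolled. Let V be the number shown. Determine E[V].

13/2

E[V | heads] = (10+7+9+6)/4 = 8.
E[V | tails] = (5+5+1+9)/4 = 5.
E[V] = (1/2)·(8) + (1/2)·(5) = 13/2.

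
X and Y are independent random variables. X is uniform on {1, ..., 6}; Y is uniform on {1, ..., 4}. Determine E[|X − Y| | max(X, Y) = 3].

Outcomes with max(X, Y) = 3: (1,3), (2,3), (3,1), (3,2), (3,3), each with probability 1/24.
E[|X − Y| | max(X, Y) = 3] = (2 + 1 + 2 + 1 + 0) / 5 = 6/5.

6/5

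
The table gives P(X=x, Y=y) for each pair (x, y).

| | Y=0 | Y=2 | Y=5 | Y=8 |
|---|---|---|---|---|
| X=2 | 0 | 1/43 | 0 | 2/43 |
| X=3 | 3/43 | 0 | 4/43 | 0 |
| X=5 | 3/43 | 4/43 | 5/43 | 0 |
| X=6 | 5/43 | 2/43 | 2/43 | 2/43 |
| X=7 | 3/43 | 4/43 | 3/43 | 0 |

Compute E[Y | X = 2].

6

P(X = 2) = 3/43.
Σ Y·P over the event = 2·(1/43) + 8·(2/43) = 18/43.
E[Y | X = 2] = (18/43) / (3/43) = 6.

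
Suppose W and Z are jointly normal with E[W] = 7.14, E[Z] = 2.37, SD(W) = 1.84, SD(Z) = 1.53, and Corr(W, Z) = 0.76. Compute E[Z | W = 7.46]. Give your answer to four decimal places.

2.5722

The regression of Z on W has slope ρ·σ_Z/σ_W and passes through (μ_W, μ_Z).
E[Z | W=7.46] = 2.37 + (0.76)·(1.53/1.84)·(7.46 − (7.14)) = 2.37 + (0.63196)·(0.32) = 2.5722.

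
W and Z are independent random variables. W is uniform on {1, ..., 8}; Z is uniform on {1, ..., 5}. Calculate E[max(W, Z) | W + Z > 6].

152/25

P(W + Z > 6) = 5/8.
Summing max(W,Z)·P(x,y) over outcomes with W + Z > 6 gives 19/5.
E[max(W, Z) | W + Z > 6] = (19/5) / (5/8) = 152/25.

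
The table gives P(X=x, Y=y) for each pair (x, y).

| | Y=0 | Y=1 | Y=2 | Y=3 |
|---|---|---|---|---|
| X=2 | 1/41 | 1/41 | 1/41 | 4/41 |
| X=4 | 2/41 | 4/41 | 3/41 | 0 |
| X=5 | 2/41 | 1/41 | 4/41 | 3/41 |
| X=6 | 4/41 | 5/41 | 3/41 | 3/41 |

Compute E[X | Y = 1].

P(Y = 1) = 11/41.
Σ X·P over the event = 2·(1/41) + 4·(4/41) + 5·(1/41) + 6·(5/41) = 53/41.
E[X | Y = 1] = (53/41) / (11/41) = 53/11.

53/11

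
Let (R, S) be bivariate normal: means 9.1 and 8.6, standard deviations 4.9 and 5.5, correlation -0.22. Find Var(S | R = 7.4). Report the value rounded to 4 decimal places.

28.7859

Var(S | R=x) = (1 − ρ²)·σ_S².
Var(S | R=7.4) = (5.5)²·(1 − (-0.22)²) = 30.25·0.9516 = 28.7859.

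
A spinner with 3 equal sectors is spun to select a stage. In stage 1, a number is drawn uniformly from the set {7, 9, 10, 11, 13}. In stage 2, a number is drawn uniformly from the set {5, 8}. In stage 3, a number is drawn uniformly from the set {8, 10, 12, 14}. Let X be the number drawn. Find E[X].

55/6

E[X | stage 1] = (7+9+10+11+13)/5 = 10.
E[X | stage 2] = (5+8)/2 = 13/2.
E[X | stage 3] = (8+10+12+14)/4 = 11.
By the law of total expectation,
E[X] = (1/3)·(10) + (1/3)·(13/2) + (1/3)·(11) = 55/6.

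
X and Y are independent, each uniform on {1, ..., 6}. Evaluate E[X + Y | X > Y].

7

P(X > Y) = 5/12.
Summing (X+Y)·P(x,y) over outcomes with X > Y gives 35/12.
E[X + Y | X > Y] = (35/12) / (5/12) = 7.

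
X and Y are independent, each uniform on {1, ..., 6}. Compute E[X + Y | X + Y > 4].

116/15

P(X + Y > 4) = 5/6.
Summing (X+Y)·P(x,y) over outcomes with X + Y > 4 gives 58/9.
E[X + Y | X + Y > 4] = (58/9) / (5/6) = 116/15.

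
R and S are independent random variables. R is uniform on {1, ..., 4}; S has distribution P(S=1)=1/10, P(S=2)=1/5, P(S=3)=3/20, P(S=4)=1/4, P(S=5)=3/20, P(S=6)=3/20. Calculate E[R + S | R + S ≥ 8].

P(R + S ≥ 8) = 1/4.
Summing (R+S)·P(x,y) over outcomes with R + S ≥ 8 gives 43/20.
E[R + S | R + S ≥ 8] = (43/20) / (1/4) = 43/5.

43/5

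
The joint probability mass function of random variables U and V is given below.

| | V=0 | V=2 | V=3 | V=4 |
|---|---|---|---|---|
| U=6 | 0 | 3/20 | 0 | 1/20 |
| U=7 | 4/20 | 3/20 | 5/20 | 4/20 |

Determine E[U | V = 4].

P(V = 4) = 1/4.
Summing U·P(U=x,V=y) over the conditioning event gives 17/10.
E[U | V = 4] = (17/10) / (1/4) = 34/5.

34/5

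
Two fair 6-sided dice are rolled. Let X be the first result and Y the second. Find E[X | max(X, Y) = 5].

35/9

Outcomes with max(X, Y) = 5: (1,5), (2,5), (3,5), (4,5), (5,1), (5,2), (5,3), (5,4), (5,5), each with probability 1/36.
E[X | max(X, Y) = 5] = (1 + 2 + 3 + 4 + 5 + 5 + 5 + 5 + 5) / 9 = 35/9.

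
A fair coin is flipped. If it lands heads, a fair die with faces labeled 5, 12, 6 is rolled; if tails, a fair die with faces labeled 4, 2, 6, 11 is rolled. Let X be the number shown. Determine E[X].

E[X | heads] = (5+12+6)/3 = 23/3.
E[X | tails] = (4+2+6+11)/4 = 23/4.
By the law of total expectation,
E[X] = (1/2)·(23/3) + (1/2)·(23/4) = 161/24.

161/24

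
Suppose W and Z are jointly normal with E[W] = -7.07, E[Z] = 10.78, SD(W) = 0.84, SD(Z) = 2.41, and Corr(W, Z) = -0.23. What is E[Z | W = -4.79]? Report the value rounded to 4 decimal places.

For a bivariate normal, E[Z | W=x] = μ_Z + ρ·(σ_Z/σ_W)·(x − μ_W).
E[Z | W=-4.79] = 10.78 + (-0.23)·(2.41/0.84)·(-4.79 − (-7.07)) = 10.78 + (-0.65988)·(2.28) = 9.2755.

9.2755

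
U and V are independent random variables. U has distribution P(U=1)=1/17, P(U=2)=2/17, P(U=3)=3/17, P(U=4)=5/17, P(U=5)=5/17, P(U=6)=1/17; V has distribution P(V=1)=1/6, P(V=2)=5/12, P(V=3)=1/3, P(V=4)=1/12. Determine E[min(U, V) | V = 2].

P(V = 2) = 5/12.
Summing min(U,V)·P(x,y) over outcomes with V = 2 gives 55/68.
E[min(U, V) | V = 2] = (55/68) / (5/12) = 33/17.

33/17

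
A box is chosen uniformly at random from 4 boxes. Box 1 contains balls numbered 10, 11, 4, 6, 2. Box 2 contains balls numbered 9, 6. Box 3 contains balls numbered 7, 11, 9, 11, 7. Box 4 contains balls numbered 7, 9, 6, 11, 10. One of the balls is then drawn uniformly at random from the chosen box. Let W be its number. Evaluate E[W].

317/40

E[W | box 1] = (10+11+4+6+2)/5 = 33/5.
E[W | box 2] = (9+6)/2 = 15/2.
E[W | box 3] = (7+11+9+11+7)/5 = 9.
E[W | box 4] = (7+9+6+11+10)/5 = 43/5.
By the law of total expectation,
E[W] = (1/4)·(33/5) + (1/4)·(15/2) + (1/4)·(9) + (1/4)·(43/5) = 317/40.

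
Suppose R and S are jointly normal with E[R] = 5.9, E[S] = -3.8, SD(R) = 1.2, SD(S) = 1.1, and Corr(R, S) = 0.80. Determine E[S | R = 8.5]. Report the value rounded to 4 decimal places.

For a bivariate normal, E[S | R=x] = μ_S + ρ·(σ_S/σ_R)·(x − μ_R).
E[S | R=8.5] = -3.8 + (0.80)·(1.1/1.2)·(8.5 − (5.9)) = -3.8 + (0.73333)·(2.6) = -1.8933.

-1.8933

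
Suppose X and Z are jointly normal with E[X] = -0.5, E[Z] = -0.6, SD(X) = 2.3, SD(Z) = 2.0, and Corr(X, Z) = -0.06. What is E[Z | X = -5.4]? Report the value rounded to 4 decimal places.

The regression of Z on X has slope ρ·σ_Z/σ_X and passes through (μ_X, μ_Z).
E[Z | X=-5.4] = -0.6 + (-0.06)·(2.0/2.3)·(-5.4 − (-0.5)) = -0.6 + (-0.052174)·(-4.9) = -0.3443.

-0.3443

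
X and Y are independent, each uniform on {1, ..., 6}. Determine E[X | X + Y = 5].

Outcomes with X + Y = 5: (1,4), (2,3), (3,2), (4,1), each with probability 1/36.
E[X | X + Y = 5] = (1 + 2 + 3 + 4) / 4 = 5/2.

5/2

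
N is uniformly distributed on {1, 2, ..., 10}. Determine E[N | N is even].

6

Given N is even, N is equally likely to be any of {2, 4, 6, 8, 10}.
E[N | N is even] = (2 + 4 + 6 + 8 + 10) / 5 = 6.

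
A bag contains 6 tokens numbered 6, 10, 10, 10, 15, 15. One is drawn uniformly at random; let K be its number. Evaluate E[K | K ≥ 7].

P(K ≥ 7) = 5/6.
Σ over the event: 10·1/2 + 15·1/3 = 10.
E[K | K ≥ 7] = (10) / (5/6) = 12.

12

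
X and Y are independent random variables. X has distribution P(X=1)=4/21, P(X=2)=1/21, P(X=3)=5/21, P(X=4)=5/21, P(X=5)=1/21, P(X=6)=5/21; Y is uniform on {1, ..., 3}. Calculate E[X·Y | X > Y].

P(X > Y) = 44/63.
Summing XY·P(x,y) over outcomes with X > Y gives 377/63.
E[X·Y | X > Y] = (377/63) / (44/63) = 377/44.

377/44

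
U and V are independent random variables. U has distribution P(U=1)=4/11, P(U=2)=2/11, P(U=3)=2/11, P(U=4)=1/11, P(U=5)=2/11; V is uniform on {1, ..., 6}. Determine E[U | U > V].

4

P(U > V) = 17/66.
Summing U·P(x,y) over outcomes with U > V gives 34/33.
E[U | U > V] = (34/33) / (17/66) = 4.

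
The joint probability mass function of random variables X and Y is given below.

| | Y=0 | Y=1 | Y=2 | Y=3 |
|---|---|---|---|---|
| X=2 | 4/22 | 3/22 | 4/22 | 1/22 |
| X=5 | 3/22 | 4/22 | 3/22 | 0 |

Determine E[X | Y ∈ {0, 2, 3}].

16/5

P(Y ∈ {0, 2, 3}) = 15/22.
Σ X·P over the event = 2·(4/22) + 2·(4/22) + 2·(1/22) + 5·(3/22) + 5·(3/22) = 24/11.
E[X | Y ∈ {0, 2, 3}] = (24/11) / (15/22) = 16/5.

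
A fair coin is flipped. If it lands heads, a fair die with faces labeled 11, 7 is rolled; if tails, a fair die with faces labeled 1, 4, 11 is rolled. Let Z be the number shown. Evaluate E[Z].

43/6

E[Z | heads] = (11+7)/2 = 9.
E[Z | tails] = (1+4+11)/3 = 16/3.
E[Z] = (1/2)·(9) + (1/2)·(16/3) = 43/6.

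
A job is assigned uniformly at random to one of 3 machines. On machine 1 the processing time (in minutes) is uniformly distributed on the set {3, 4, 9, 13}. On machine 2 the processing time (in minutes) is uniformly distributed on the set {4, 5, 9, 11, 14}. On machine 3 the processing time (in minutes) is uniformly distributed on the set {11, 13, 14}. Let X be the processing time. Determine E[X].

E[X | machine 1] = (3+4+9+13)/4 = 29/4.
E[X | machine 2] = (4+5+9+11+14)/5 = 43/5.
E[X | machine 3] = (11+13+14)/3 = 38/3.
E[X] = (1/3)·(29/4) + (1/3)·(43/5) + (1/3)·(38/3) = 1711/180.

1711/180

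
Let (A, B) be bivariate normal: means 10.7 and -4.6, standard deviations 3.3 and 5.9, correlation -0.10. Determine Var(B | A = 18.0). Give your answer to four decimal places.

34.4619

For a bivariate normal, Var(B | A=x) = σ_B²(1 − ρ²).
Var(B | A=18.0) = (5.9)²·(1 − (-0.10)²) = 34.81·0.99 = 34.4619.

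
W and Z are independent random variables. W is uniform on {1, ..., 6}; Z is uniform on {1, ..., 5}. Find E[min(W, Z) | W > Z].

P(W > Z) = 1/2.
Summing min(W,Z)·P(x,y) over outcomes with W > Z gives 7/6.
E[min(W, Z) | W > Z] = (7/6) / (1/2) = 7/3.

7/3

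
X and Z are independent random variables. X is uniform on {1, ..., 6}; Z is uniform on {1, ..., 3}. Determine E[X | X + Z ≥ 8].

17/3

Outcomes with X + Z ≥ 8: (5,3), (6,2), (6,3), each with probability 1/18.
E[X | X + Z ≥ 8] = (5 + 6 + 6) / 3 = 17/3.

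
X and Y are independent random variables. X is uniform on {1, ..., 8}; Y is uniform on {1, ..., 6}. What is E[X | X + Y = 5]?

P(X + Y = 5) = 1/12.
Summing X·P(x,y) over outcomes with X + Y = 5 gives 5/24.
E[X | X + Y = 5] = (5/24) / (1/12) = 5/2.

5/2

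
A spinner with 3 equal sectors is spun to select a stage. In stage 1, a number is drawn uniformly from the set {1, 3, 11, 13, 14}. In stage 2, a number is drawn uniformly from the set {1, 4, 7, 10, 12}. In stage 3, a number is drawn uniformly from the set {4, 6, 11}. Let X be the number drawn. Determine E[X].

37/5

E[X | stage 1] = (1+3+11+13+14)/5 = 42/5.
E[X | stage 2] = (1+4+7+10+12)/5 = 34/5.
E[X | stage 3] = (4+6+11)/3 = 7.
By the law of total expectation,
E[X] = (1/3)·(42/5) + (1/3)·(34/5) + (1/3)·(7) = 37/5.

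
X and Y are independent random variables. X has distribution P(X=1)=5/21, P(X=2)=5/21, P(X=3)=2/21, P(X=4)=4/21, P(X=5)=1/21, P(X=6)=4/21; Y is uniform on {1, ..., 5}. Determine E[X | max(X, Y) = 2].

5/3

P(max(X, Y) = 2) = 1/7.
Summing X·P(x,y) over outcomes with max(X, Y) = 2 gives 5/21.
E[X | max(X, Y) = 2] = (5/21) / (1/7) = 5/3.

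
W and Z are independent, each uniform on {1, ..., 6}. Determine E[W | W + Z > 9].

Outcomes with W + Z > 9: (4,6), (5,5), (5,6), (6,4), (6,5), (6,6), each with probability 1/36.
E[W | W + Z > 9] = (4 + 5 + 5 + 6 + 6 + 6) / 6 = 16/3.

16/3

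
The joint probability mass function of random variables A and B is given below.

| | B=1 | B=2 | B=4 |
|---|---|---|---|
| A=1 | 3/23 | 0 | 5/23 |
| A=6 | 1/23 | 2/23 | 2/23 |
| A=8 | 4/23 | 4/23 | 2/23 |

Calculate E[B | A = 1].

P(A = 1) = 8/23.
Σ B·P over the event = 1·(3/23) + 4·(5/23) = 1.
E[B | A = 1] = (1) / (8/23) = 23/8.

23/8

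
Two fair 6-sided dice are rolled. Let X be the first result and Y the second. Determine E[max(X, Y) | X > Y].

14/3

P(X > Y) = 5/12.
Summing max(X,Y)·P(x,y) over outcomes with X > Y gives 35/18.
E[max(X, Y) | X > Y] = (35/18) / (5/12) = 14/3.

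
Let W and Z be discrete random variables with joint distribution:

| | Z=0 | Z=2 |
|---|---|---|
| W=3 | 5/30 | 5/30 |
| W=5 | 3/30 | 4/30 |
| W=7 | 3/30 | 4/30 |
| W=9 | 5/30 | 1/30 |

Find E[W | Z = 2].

36/7

P(Z = 2) = 7/15.
Σ W·P over the event = 3·(5/30) + 5·(4/30) + 7·(4/30) + 9·(1/30) = 12/5.
E[W | Z = 2] = (12/5) / (7/15) = 36/7.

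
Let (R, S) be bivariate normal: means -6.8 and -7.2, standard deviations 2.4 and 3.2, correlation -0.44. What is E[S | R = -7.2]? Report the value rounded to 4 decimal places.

E[S | R=x] = μ_S + ρ(σ_S/σ_R)(x − μ_R) for jointly normal variables.
E[S | R=-7.2] = -7.2 + (-0.44)·(3.2/2.4)·(-7.2 − (-6.8)) = -7.2 + (-0.58667)·(-0.4) = -6.9653.

-6.9653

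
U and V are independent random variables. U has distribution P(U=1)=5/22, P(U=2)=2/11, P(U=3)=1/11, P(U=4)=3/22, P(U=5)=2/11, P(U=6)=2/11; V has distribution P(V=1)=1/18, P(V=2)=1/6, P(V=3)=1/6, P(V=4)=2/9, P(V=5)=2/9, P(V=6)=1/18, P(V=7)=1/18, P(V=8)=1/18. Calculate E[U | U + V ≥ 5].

1277/343

P(U + V ≥ 5) = 343/396.
Summing U·P(x,y) over outcomes with U + V ≥ 5 gives 1277/396.
E[U | U + V ≥ 5] = (1277/396) / (343/396) = 1277/343.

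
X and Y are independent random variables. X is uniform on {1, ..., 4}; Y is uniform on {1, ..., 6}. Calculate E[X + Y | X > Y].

5

Outcomes with X > Y: (2,1), (3,1), (3,2), (4,1), (4,2), (4,3), each with probability 1/24.
E[X + Y | X > Y] = (3 + 4 + 5 + 5 + 6 + 7) / 6 = 5.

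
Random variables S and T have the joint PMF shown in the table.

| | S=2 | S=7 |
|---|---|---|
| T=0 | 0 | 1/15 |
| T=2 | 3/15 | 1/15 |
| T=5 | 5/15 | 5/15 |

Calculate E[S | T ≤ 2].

P(T ≤ 2) = 1/3.
Summing S·P(S=x,T=y) over the conditioning event gives 4/3.
E[S | T ≤ 2] = (4/3) / (1/3) = 4.

4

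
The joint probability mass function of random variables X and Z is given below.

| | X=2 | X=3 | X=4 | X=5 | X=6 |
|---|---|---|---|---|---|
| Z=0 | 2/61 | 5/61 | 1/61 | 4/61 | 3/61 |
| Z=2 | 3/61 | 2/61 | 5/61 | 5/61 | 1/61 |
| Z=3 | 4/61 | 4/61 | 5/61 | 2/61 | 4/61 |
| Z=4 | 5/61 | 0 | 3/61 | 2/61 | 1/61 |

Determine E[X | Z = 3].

P(Z = 3) = 19/61.
Σ X·P over the event = 2·(4/61) + 3·(4/61) + 4·(5/61) + 5·(2/61) + 6·(4/61) = 74/61.
E[X | Z = 3] = (74/61) / (19/61) = 74/19.

74/19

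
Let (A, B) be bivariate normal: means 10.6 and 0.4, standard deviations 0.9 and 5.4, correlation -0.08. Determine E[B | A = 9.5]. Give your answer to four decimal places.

0.9280

E[B | A=x] = μ_B + ρ(σ_B/σ_A)(x − μ_A) for jointly normal variables.
E[B | A=9.5] = 0.4 + (-0.08)·(5.4/0.9)·(9.5 − (10.6)) = 0.4 + (-0.48)·(-1.1) = 0.9280.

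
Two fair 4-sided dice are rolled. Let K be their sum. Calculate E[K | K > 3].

P(K > 3) = 13/16.
Σ over the event: 4·3/16 + 5·1/4 + 6·3/16 + 7·1/8 + 8·1/16 = 9/2.
E[K | K > 3] = (9/2) / (13/16) = 72/13.

72/13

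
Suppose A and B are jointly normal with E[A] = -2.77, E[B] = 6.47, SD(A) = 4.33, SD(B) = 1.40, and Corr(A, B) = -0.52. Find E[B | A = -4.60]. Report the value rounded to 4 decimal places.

6.7777

E[B | A=x] = μ_B + ρ(σ_B/σ_A)(x − μ_A) for jointly normal variables.
E[B | A=-4.60] = 6.47 + (-0.52)·(1.40/4.33)·(-4.60 − (-2.77)) = 6.47 + (-0.16813)·(-1.83) = 6.7777.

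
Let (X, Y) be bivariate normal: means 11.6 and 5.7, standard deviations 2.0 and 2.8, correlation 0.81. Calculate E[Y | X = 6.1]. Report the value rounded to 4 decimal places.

The regression of Y on X has slope ρ·σ_Y/σ_X and passes through (μ_X, μ_Y).
E[Y | X=6.1] = 5.7 + (0.81)·(2.8/2.0)·(6.1 − (11.6)) = 5.7 + (1.134)·(-5.5) = -0.5370.

-0.5370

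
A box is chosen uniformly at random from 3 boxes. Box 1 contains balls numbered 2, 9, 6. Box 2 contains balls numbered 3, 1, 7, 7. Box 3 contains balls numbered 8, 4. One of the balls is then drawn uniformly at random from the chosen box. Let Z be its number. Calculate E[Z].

E[Z | box 1] = (2+9+6)/3 = 17/3.
E[Z | box 2] = (3+1+7+7)/4 = 9/2.
E[Z | box 3] = (8+4)/2 = 6.
E[Z] = (1/3)·(17/3) + (1/3)·(9/2) + (1/3)·(6) = 97/18.

97/18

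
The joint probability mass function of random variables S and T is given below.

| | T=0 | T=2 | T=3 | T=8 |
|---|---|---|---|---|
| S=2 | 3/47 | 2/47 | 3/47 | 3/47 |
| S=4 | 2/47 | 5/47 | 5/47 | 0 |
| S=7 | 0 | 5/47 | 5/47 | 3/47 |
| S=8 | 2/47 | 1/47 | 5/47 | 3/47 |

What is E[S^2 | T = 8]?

39

P(T = 8) = 9/47.
Σ S^2·P over the event = 4·(3/47) + 49·(3/47) + 64·(3/47) = 351/47.
E[S^2 | T = 8] = (351/47) / (9/47) = 39.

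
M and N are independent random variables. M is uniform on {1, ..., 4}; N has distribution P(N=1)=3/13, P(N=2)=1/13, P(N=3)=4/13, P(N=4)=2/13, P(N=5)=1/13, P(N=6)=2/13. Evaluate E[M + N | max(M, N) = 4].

101/16

P(max(M, N) = 4) = 4/13.
Summing (M+N)·P(x,y) over outcomes with max(M, N) = 4 gives 101/52.
E[M + N | max(M, N) = 4] = (101/52) / (4/13) = 101/16.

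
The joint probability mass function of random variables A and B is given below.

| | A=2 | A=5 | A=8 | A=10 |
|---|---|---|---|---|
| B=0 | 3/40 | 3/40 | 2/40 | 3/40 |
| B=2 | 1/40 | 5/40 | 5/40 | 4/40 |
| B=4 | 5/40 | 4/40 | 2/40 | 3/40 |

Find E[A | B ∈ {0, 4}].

P(B ∈ {0, 4}) = 5/8.
Σ A·P over the event = 2·(3/40) + 2·(5/40) + 5·(3/40) + 5·(4/40) + 8·(2/40) + 8·(2/40) + 10·(3/40) + 10·(3/40) = 143/40.
E[A | B ∈ {0, 4}] = (143/40) / (5/8) = 143/25.

143/25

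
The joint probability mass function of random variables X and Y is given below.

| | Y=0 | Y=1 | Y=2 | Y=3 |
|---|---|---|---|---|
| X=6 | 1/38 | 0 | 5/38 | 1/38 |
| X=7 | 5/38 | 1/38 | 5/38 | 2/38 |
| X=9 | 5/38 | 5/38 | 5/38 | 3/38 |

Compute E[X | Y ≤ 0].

86/11

P(Y ≤ 0) = 11/38.
Σ X·P over the event = 6·(1/38) + 7·(5/38) + 9·(5/38) = 43/19.
E[X | Y ≤ 0] = (43/19) / (11/38) = 86/11.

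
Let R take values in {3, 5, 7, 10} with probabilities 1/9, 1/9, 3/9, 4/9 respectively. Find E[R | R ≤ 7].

29/5

P(R ≤ 7) = 5/9.
Σ over the event: 3·1/9 + 5·1/9 + 7·1/3 = 29/9.
E[R | R ≤ 7] = (29/9) / (5/9) = 29/5.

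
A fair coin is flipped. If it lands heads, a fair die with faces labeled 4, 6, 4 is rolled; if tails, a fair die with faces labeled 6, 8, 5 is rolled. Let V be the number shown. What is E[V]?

E[V | heads] = (4+6+4)/3 = 14/3.
E[V | tails] = (6+8+5)/3 = 19/3.
By the law of total expectation,
E[V] = (1/2)·(14/3) + (1/2)·(19/3) = 11/2.

11/2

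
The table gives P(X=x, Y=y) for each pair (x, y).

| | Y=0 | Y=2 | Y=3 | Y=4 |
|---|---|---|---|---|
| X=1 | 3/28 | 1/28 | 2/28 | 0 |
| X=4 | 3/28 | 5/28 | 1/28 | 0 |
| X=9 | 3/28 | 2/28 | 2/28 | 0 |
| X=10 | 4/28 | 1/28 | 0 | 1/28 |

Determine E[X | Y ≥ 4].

P(Y ≥ 4) = 1/28.
Summing X·P(X=x,Y=y) over the conditioning event gives 5/14.
E[X | Y ≥ 4] = (5/14) / (1/28) = 10.

10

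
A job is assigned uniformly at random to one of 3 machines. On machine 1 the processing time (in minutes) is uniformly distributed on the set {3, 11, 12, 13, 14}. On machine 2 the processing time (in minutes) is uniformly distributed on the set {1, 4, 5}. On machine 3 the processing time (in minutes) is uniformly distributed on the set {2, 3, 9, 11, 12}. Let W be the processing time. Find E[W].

E[W | machine 1] = (3+11+12+13+14)/5 = 53/5.
E[W | machine 2] = (1+4+5)/3 = 10/3.
E[W | machine 3] = (2+3+9+11+12)/5 = 37/5.
E[W] = (1/3)·(53/5) + (1/3)·(10/3) + (1/3)·(37/5) = 64/9.

64/9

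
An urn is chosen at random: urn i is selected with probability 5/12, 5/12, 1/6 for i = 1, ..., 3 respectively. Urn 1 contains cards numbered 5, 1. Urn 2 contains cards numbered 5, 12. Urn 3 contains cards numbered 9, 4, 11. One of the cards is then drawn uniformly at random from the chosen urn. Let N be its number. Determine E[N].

E[N | urn 1] = (5+1)/2 = 3.
E[N | urn 2] = (5+12)/2 = 17/2.
E[N | urn 3] = (9+4+11)/3 = 8.
By the law of total expectation,
E[N] = (5/12)·(3) + (5/12)·(17/2) + (1/6)·(8) = 49/8.

49/8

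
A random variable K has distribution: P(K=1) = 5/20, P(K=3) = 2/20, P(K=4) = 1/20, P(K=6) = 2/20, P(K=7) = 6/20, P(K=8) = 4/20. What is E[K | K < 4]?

11/7

P(K < 4) = 7/20.
Σ over the event: 1·1/4 + 3·1/10 = 11/20.
E[K | K < 4] = (11/20) / (7/20) = 11/7.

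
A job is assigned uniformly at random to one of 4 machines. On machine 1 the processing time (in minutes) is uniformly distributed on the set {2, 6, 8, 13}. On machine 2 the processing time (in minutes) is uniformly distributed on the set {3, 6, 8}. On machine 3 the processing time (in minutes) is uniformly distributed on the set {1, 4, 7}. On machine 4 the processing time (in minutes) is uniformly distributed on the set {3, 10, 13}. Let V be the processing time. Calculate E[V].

E[V | machine 1] = (2+6+8+13)/4 = 29/4.
E[V | machine 2] = (3+6+8)/3 = 17/3.
E[V | machine 3] = (1+4+7)/3 = 4.
E[V | machine 4] = (3+10+13)/3 = 26/3.
E[V] = (1/4)·(29/4) + (1/4)·(17/3) + (1/4)·(4) + (1/4)·(26/3) = 307/48.

307/48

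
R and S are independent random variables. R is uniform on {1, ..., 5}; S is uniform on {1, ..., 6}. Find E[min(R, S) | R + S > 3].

P(R + S > 3) = 9/10.
Summing min(R,S)·P(x,y) over outcomes with R + S > 3 gives 67/30.
E[min(R, S) | R + S > 3] = (67/30) / (9/10) = 67/27.

67/27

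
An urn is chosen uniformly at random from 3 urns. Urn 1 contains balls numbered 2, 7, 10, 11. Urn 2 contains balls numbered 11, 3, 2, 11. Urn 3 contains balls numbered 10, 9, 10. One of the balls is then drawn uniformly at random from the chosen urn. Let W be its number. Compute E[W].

287/36

E[W | urn 1] = (2+7+10+11)/4 = 15/2.
E[W | urn 2] = (11+3+2+11)/4 = 27/4.
E[W | urn 3] = (10+9+10)/3 = 29/3.
E[W] = (1/3)·(15/2) + (1/3)·(27/4) + (1/3)·(29/3) = 287/36.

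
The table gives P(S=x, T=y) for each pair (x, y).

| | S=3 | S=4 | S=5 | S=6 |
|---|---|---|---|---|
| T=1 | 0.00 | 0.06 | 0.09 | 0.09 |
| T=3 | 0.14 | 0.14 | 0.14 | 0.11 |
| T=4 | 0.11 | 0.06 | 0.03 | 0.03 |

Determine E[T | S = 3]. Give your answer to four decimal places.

3.4400

P(S = 3) = 0.25.
Σ T·P over the event = 3·(0.14) + 4·(0.11) = 0.86.
E[T | S = 3] = (0.86) / (0.25) = 3.4400.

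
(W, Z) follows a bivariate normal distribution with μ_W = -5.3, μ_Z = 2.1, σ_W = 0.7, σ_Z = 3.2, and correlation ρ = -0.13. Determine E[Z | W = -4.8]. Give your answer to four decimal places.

For a bivariate normal, E[Z | W=x] = μ_Z + ρ·(σ_Z/σ_W)·(x − μ_W).
E[Z | W=-4.8] = 2.1 + (-0.13)·(3.2/0.7)·(-4.8 − (-5.3)) = 2.1 + (-0.59429)·(0.5) = 1.8029.

1.8029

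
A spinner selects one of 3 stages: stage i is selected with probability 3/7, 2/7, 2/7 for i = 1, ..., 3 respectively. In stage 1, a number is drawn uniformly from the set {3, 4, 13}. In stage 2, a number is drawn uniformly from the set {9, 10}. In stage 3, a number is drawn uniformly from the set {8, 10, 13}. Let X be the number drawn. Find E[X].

E[X | stage 1] = (3+4+13)/3 = 20/3.
E[X | stage 2] = (9+10)/2 = 19/2.
E[X | stage 3] = (8+10+13)/3 = 31/3.
By the law of total expectation,
E[X] = (3/7)·(20/3) + (2/7)·(19/2) + (2/7)·(31/3) = 179/21.

179/21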